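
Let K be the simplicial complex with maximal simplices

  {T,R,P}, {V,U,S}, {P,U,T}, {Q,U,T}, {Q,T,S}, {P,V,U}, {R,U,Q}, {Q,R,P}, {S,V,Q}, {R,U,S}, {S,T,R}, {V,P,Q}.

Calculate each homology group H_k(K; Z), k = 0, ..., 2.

H_0 = Z,  H_1 = Z/2,  H_2 = 0.

Order the vertices as P < Q < R < S < T < U < V. Listing each simplex with vertices in this order, K has dimension 2 with simplices:

  0-simplices (7): P, Q, R, S, T, U, V
  1-simplices (18): PQ, PR, PT, PU, PV, QR, QS, QT, QU, QV, RS, RT, RU, ST, SU, SV, TU, UV
  2-simplices (12): PQR, PQV, PRT, PTU, PUV, QRU, QST, QSV, QTU, RST, RSU, SUV

Hence C_0 ≅ Z^7, C_1 ≅ Z^18, C_2 ≅ Z^12.

The boundary map ∂_1: C_1 → C_0 is given by ∂[p,q] = [q] − [p]. For instance
  ∂RS = S − R.
As a 7×18 matrix over Z this has rank 6, with invariant factors (1,1,1,1,1,1).

∂_2: C_2 → C_1 sends each 2-simplex [p,q,r] to [q,r] − [p,r] + [p,q]. For instance
  ∂QTU = TU − QU + QT,
  ∂PQV = QV − PV + PQ.
This gives a 18×12 integer matrix of rank 12; reducing to Smith normal form yields diagonal entries (1,1,1,1,1,1,1,1,1,1,1,2).

Computing H_k = (kernel of ∂_k) / (image of ∂_{k+1}):

  H_0: rank C_0 − rank ∂_1 = 7 − 6 = 1, and the invariant factors of ∂_1 are all 1, so H_0 = Z.
  H_1: rank ker ∂_1 − rank ∂_2 = (18 − 6) − 12 = 0, and ∂_2 has invariant factor 2 > 1, so H_1 = Z/2.
  H_2: rank ker ∂_2 − rank ∂_3 = (12 − 12) − 0 = 0, and there is no ∂_3, so H_2 = 0.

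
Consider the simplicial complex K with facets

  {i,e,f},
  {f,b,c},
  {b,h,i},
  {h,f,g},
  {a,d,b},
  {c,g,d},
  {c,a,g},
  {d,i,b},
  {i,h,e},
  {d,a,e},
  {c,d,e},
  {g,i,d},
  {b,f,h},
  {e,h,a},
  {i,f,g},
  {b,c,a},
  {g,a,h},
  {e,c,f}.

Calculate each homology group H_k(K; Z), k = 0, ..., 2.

H_0 ≅ Z,  H_1 ≅ Z ⊕ Z/2Z,  H_2 = 0.

Fix the vertex order a < b < c < d < e < f < g < h < i and write every simplex with vertices in increasing order. Then dim K = 2 and the simplices of K are:

  0-simplices (9): a, b, c, d, e, f, g, h, i
  1-simplices (27): ab, ac, ad, ae, ag, ah, bc, bd, bf, bh, bi, cd, ce, cf, cg, de, dg, di, ef, eh, ei, fg, fh, fi, gh, gi, hi
  2-simplices (18): abc, abd, acg, ade, aeh, agh, bcf, bdi, bfh, bhi, cde, cdg, cef, dgi, efi, ehi, fgh, fgi

so the chain groups are C_0 ≅ Z^9, C_1 ≅ Z^27, C_2 ≅ Z^18.

The boundary map ∂_1: C_1 → C_0 sends each edge [p,q] (with p < q) to q − p.
This gives a 9×27 integer matrix of rank 8; reducing to Smith normal form yields diagonal entries (1,1,1,1,1,1,1,1).

Boundary ∂_2: C_2 → C_1 maps a triangle to the signed sum of its edges. For instance
  ∂ade = de − ae + ad,
  ∂ehi = hi − ei + eh.
As a 27×18 matrix over Z this has rank 18, with invariant factors (1,1,1,1,1,1,1,1,1,1,1,1,1,1,1,1,1,2).

From H_k ≅ ker(∂_k) / im(∂_{k+1}) we obtain:

  H_0: rank C_0 − rank ∂_1 = 9 − 8 = 1, and the invariant factors of ∂_1 are all 1, so H_0 ≅ Z.
  H_1: rank ker ∂_1 − rank ∂_2 = (27 − 8) − 18 = 1, and ∂_2 has invariant factor 2 > 1, so H_1 ≅ Z ⊕ Z/2Z.
  H_2: rank ker ∂_2 − rank ∂_3 = (18 − 18) − 0 = 0, and there is no ∂_3, so H_2 ≅ 0.

(K is a triangulation of the Klein bottle.)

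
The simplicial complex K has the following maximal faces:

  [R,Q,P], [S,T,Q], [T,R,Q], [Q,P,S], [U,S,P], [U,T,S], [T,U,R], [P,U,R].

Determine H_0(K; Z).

H_0 ≅ Z.

We work with the vertex ordering P < Q < R < S < T < U. The simplices of K, each written with vertices in increasing order, are:

  0-simplices (6): P, Q, R, S, T, U
  1-simplices (12): PQ, PR, PS, PU, QR, QS, QT, RT, RU, ST, SU, TU
  2-simplices (8): PQR, PQS, PRU, PSU, QRT, QST, RTU, STU

giving chain groups C_0 ≅ Z^6, C_1 ≅ Z^12, C_2 ≅ Z^8.

Boundary ∂_1: C_1 → C_0 maps an edge to its endpoints' difference, ∂[p,q] = q − p. For instance
  ∂TU = U − T.
As a 6×12 matrix over Z this has rank 5, with invariant factors (1,1,1,1,1).

Boundary ∂_2: C_2 → C_1 maps a triangle to the signed sum of its edges. For instance
  ∂PSU = SU − PU + PS,
  ∂QRT = RT − QT + QR.
As a 12×8 matrix over Z this has rank 7, with invariant factors (1,1,1,1,1,1,1).

Computing H_k = (kernel of ∂_k) / (image of ∂_{k+1}):

  H_0: rank C_0 − rank ∂_1 = 6 − 5 = 1, and the invariant factors of ∂_1 are all 1, so H_0 = Z.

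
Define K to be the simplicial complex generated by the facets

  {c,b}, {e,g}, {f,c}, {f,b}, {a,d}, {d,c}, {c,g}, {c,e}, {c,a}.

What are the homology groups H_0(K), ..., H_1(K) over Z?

H_0 = Z,  H_1 = Z^3.

Take the total order a < b < c < d < e < f < g on the vertex set. Then K (dimension 1) consists of the simplices:

  0-simplices (7): a, b, c, d, e, f, g
  1-simplices (9): ac, ad, bc, bf, cd, ce, cf, cg, eg

giving chain groups C_0 ≅ Z^7, C_1 ≅ Z^9.

Boundary ∂_1: C_1 → C_0 is given by ∂[p,q] = [q] − [p].
As a 7×9 matrix over Z this has rank 6, with invariant factors (1,1,1,1,1,1).

From H_k ≅ ker(∂_k) / im(∂_{k+1}) we obtain:

  H_0: rank C_0 − rank ∂_1 = 7 − 6 = 1, and the invariant factors of ∂_1 are all 1, so H_0 ≅ Z.
  H_1: rank ker ∂_1 − rank ∂_2 = (9 − 6) − 0 = 3, and there is no ∂_2, so H_1 ≅ Z^3.

(K is a triangulation of a wedge of 3 circles.)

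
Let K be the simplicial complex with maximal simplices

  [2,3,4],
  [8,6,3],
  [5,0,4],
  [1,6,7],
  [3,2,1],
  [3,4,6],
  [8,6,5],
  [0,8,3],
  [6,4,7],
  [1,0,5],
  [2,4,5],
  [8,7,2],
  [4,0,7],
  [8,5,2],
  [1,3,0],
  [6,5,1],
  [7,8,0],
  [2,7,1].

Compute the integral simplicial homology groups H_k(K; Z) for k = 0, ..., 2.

Take the total order 0 < 1 < 2 < 3 < 4 < 5 < 6 < 7 < 8 on the vertex set. Then K (dimension 2) consists of the simplices:

  0-simplices (9): [0], [1], [2], [3], [4], [5], [6], [7], [8]
  1-simplices (27): (27 of them)
  2-simplices (18): [0,1,3], [0,1,5], [0,3,8], [0,4,5], [0,4,7], [0,7,8], [1,2,3], [1,2,7], [1,5,6], [1,6,7], [2,3,4], [2,4,5], [2,5,8], [2,7,8], [3,4,6], [3,6,8], [4,6,7], [5,6,8]

Hence C_0 ≅ Z^9, C_1 ≅ Z^27, C_2 ≅ Z^18.

The boundary map ∂_1: C_1 → C_0 sends each edge [p,q] (with p < q) to q − p.
As a 9×27 matrix over Z this has rank 8, with invariant factors (1,1,1,1,1,1,1,1).

Boundary ∂_2: C_2 → C_1 maps a triangle to the signed sum of its edges. For instance
  ∂[1,5,6] = [5,6] − [1,6] + [1,5],
  ∂[0,4,7] = [4,7] − [0,7] + [0,4].
The resulting 27×18 matrix has rank 17, and its Smith normal form has invariant factors (1,1,1,1,1,1,1,1,1,1,1,1,1,1,1,1,1).

Computing H_k = (kernel of ∂_k) / (image of ∂_{k+1}):

  H_0: rank C_0 − rank ∂_1 = 9 − 8 = 1, and the invariant factors of ∂_1 are all 1, so H_0 ≅ Z.
  H_1: rank ker ∂_1 − rank ∂_2 = (27 − 8) − 17 = 2, and the invariant factors of ∂_2 are all 1, so H_1 ≅ Z^2.
  H_2: rank ker ∂_2 − rank ∂_3 = (18 − 17) − 0 = 1, and there is no ∂_3, so H_2 ≅ Z.

As a check, the Euler characteristic is 9 − 27 + 18 = 0, which agrees with 1 − 2 + 1 = 0.
(K is a triangulation of the torus T^2.)

H_0 ≅ Z,  H_1 ≅ Z^2,  H_2 ≅ Z.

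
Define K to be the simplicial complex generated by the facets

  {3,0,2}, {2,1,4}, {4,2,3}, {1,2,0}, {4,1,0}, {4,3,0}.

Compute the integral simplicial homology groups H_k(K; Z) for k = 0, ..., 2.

H_0 ≅ Z,  H_1 = 0,  H_2 ≅ Z.

K has 5 vertices, 9 edges, 6 triangles.
rank ∂_0 = 0, rank ∂_1 = 4 ⇒ b_0 = 5 − 0 − 4 = 1; all invariant factors of ∂_1 are 1 so no torsion. So H_0 = Z.
rank ∂_1 = 4, rank ∂_2 = 5 ⇒ b_1 = 9 − 4 − 5 = 0; all invariant factors of ∂_2 are 1 so no torsion. So H_1 = 0.
rank ∂_2 = 5, rank ∂_3 = 0 ⇒ b_2 = 6 − 5 − 0 = 1. So H_2 = Z.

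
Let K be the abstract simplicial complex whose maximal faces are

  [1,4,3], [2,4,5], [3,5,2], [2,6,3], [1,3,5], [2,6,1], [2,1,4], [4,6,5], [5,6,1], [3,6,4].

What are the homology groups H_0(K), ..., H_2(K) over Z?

H_0 = Z,  H_1 = Z/2,  H_2 = 0.

We work with the vertex ordering 1 < 2 < 3 < 4 < 5 < 6. The simplices of K, each written with vertices in increasing order, are:

  0-simplices (6): [1], [2], [3], [4], [5], [6]
  1-simplices (15): [1,2], [1,3], [1,4], [1,5], [1,6], [2,3], [2,4], [2,5], [2,6], [3,4], [3,5], [3,6], [4,5], [4,6], [5,6]
  2-simplices (10): [1,2,4], [1,2,6], [1,3,4], [1,3,5], [1,5,6], [2,3,5], [2,3,6], [2,4,5], [3,4,6], [4,5,6]

giving chain groups C_0 ≅ Z^6, C_1 ≅ Z^15, C_2 ≅ Z^10.

∂_1: C_1 → C_0 is given by ∂[p,q] = [q] − [p]. For instance
  ∂[4,5] = [5] − [4].
This gives a 6×15 integer matrix of rank 5; reducing to Smith normal form yields diagonal entries (1,1,1,1,1).

∂_2: C_2 → C_1 maps a triangle to the signed sum of its edges. For instance
  ∂[1,2,6] = [2,6] − [1,6] + [1,2],
  ∂[1,5,6] = [5,6] − [1,6] + [1,5].
This gives a 15×10 integer matrix of rank 10; reducing to Smith normal form yields diagonal entries (1,1,1,1,1,1,1,1,1,2).

Now H_k = ker ∂_k / im ∂_{k+1}, so:

  H_0: rank C_0 − rank ∂_1 = 6 − 5 = 1, and the invariant factors of ∂_1 are all 1, so H_0 = Z.
  H_1: rank ker ∂_1 − rank ∂_2 = (15 − 5) − 10 = 0, and ∂_2 has invariant factor 2 > 1, so H_1 = Z/2.
  H_2: rank ker ∂_2 − rank ∂_3 = (10 − 10) − 0 = 0, and there is no ∂_3, so H_2 = 0.

As a check, the Euler characteristic is 6 − 15 + 10 = 1, which agrees with 1 − 0 + 0 = 1.
(K is a triangulation of the real projective plane RP^2.)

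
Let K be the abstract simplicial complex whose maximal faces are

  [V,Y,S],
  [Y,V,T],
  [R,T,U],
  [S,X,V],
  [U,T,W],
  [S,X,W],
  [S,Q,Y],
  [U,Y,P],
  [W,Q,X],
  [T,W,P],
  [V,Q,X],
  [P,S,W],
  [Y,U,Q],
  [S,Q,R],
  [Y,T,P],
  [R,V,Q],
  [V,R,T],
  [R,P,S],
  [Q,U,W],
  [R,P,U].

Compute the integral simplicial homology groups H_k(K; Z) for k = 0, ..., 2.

K has 10 vertices, 30 edges, 20 triangles.
rank ∂_0 = 0, rank ∂_1 = 9 ⇒ b_0 = 10 − 0 − 9 = 1; all invariant factors of ∂_1 are 1 so no torsion. So H_0 = Z.
rank ∂_1 = 9, rank ∂_2 = 20 ⇒ b_1 = 30 − 9 − 20 = 1; ∂_2 has invariant factor(s) [2] giving torsion. So H_1 = Z × Z/2.
rank ∂_2 = 20, rank ∂_3 = 0 ⇒ b_2 = 20 − 20 − 0 = 0. So H_2 = 0.

H_0 ≅ Z,  H_1 ≅ Z × Z/2,  H_2 = 0.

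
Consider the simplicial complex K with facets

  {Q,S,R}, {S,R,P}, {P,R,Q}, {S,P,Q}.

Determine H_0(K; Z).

H_0 ≅ Z.

We work with the vertex ordering P < Q < R < S. The simplices of K, each written with vertices in increasing order, are:

  0-simplices (4): P, Q, R, S
  1-simplices (6): PQ, PR, PS, QR, QS, RS
  2-simplices (4): PQR, PQS, PRS, QRS

so the chain groups are C_0 ≅ Z^4, C_1 ≅ Z^6, C_2 ≅ Z^4.

The boundary map ∂_1: C_1 → C_0 sends each edge [p,q] (with p < q) to q − p.
The resulting 4×6 matrix has rank 3, and its Smith normal form has invariant factors (1,1,1).

∂_2: C_2 → C_1 sends each 2-simplex [p,q,r] to [q,r] − [p,r] + [p,q]. For instance
  ∂PRS = RS − PS + PR,
  ∂PQS = QS − PS + PQ.
As a 6×4 matrix over Z this has rank 3, with invariant factors (1,1,1).

Computing H_k = (kernel of ∂_k) / (image of ∂_{k+1}):

  H_0: rank C_0 − rank ∂_1 = 4 − 3 = 1, and the invariant factors of ∂_1 are all 1, so H_0 ≅ Z.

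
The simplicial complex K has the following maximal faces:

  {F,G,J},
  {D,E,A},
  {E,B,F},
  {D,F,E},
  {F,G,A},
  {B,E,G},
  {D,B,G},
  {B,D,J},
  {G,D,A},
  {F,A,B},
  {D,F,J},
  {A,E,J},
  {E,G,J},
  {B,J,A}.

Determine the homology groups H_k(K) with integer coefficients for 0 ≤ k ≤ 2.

H_0 = Z,  H_1 = Z^2,  H_2 = Z.

Fix the vertex order A < B < D < E < F < G < J and write every simplex with vertices in increasing order. Then dim K = 2 and the simplices of K are:

  0-simplices (7): A, B, D, E, F, G, J
  1-simplices (21): AB, AD, AE, AF, AG, AJ, BD, BE, BF, BG, BJ, DE, DF, DG, DJ, EF, EG, EJ, FG, FJ, GJ
  2-simplices (14): ABF, ABJ, ADE, ADG, AEJ, AFG, BDG, BDJ, BEF, BEG, DEF, DFJ, EGJ, FGJ

so the chain groups are C_0 ≅ Z^7, C_1 ≅ Z^21, C_2 ≅ Z^14.

The boundary map ∂_1: C_1 → C_0 sends each edge [p,q] (with p < q) to q − p.
The resulting 7×21 matrix has rank 6, and its Smith normal form has invariant factors (1,1,1,1,1,1).

Boundary ∂_2: C_2 → C_1 acts by ∂[p,q,r] = [q,r] − [p,r] + [p,q]. For instance
  ∂BDG = DG − BG + BD,
  ∂AEJ = EJ − AJ + AE.
As a 21×14 matrix over Z this has rank 13, with invariant factors (1,1,1,1,1,1,1,1,1,1,1,1,1).

Reading off H_k = ker ∂_k / im ∂_{k+1}:

  H_0: rank C_0 − rank ∂_1 = 7 − 6 = 1, and the invariant factors of ∂_1 are all 1, so H_0 = Z.
  H_1: rank ker ∂_1 − rank ∂_2 = (21 − 6) − 13 = 2, and the invariant factors of ∂_2 are all 1, so H_1 = Z^2.
  H_2: rank ker ∂_2 − rank ∂_3 = (14 − 13) − 0 = 1, and there is no ∂_3, so H_2 = Z.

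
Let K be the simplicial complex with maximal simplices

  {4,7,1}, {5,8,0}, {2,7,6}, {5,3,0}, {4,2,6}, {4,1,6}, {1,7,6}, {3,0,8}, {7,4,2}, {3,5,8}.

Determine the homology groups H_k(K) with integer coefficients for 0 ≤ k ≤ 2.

H_0 = Z^2,  H_1 = 0,  H_2 = Z^2.

Take the total order 0 < 1 < 2 < 3 < 4 < 5 < 6 < 7 < 8 on the vertex set. Then K (dimension 2) consists of the simplices:

  0-simplices (9): [0], [1], [2], [3], [4], [5], [6], [7], [8]
  1-simplices (15): [0,3], [0,5], [0,8], [1,4], [1,6], [1,7], [2,4], [2,6], [2,7], [3,5], [3,8], [4,6], [4,7], [5,8], [6,7]
  2-simplices (10): [0,3,5], [0,3,8], [0,5,8], [1,4,6], [1,4,7], [1,6,7], [2,4,6], [2,4,7], [2,6,7], [3,5,8]

so the chain groups are C_0 ≅ Z^9, C_1 ≅ Z^15, C_2 ≅ Z^10.

Boundary ∂_1: C_1 → C_0 is given by ∂[p,q] = [q] − [p]. For instance
  ∂[4,6] = [6] − [4].
The resulting 9×15 matrix has rank 7, and its Smith normal form has invariant factors (1,1,1,1,1,1,1).

Boundary ∂_2: C_2 → C_1 acts by ∂[p,q,r] = [q,r] − [p,r] + [p,q]. For instance
  ∂[3,5,8] = [5,8] − [3,8] + [3,5],
  ∂[2,4,6] = [4,6] − [2,6] + [2,4].
The 15×10 boundary matrix has rank 8 and Smith normal form diag(1,1,1,1,1,1,1,1).

Now H_k = ker ∂_k / im ∂_{k+1}, so:

  H_0: rank C_0 − rank ∂_1 = 9 − 7 = 2, and the invariant factors of ∂_1 are all 1, so H_0 ≅ Z^2.
  H_1: rank ker ∂_1 − rank ∂_2 = (15 − 7) − 8 = 0, and the invariant factors of ∂_2 are all 1, so H_1 ≅ 0.
  H_2: rank ker ∂_2 − rank ∂_3 = (10 − 8) − 0 = 2, and there is no ∂_3, so H_2 ≅ Z^2.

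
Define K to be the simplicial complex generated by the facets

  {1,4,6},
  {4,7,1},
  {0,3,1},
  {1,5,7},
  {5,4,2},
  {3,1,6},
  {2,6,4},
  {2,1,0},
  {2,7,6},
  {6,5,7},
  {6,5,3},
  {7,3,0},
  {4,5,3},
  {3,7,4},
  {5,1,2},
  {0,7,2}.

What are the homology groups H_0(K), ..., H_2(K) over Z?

H_0 ≅ Z,  H_1 ≅ Z^2,  H_2 ≅ Z.

Order the vertices as 0 < 1 < 2 < 3 < 4 < 5 < 6 < 7. Listing each simplex with vertices in this order, K has dimension 2 with simplices:

  0-simplices (8): [0], [1], [2], [3], [4], [5], [6], [7]
  1-simplices (24): (24 of them)
  2-simplices (16): [0,1,2], [0,1,3], [0,2,7], [0,3,7], [1,2,5], [1,3,6], [1,4,6], [1,4,7], [1,5,7], [2,4,5], [2,4,6], [2,6,7], [3,4,5], [3,4,7], [3,5,6], [5,6,7]

so the chain groups are C_0 ≅ Z^8, C_1 ≅ Z^24, C_2 ≅ Z^16.

The boundary map ∂_1: C_1 → C_0 sends each edge [p,q] (with p < q) to q − p.
This gives a 8×24 integer matrix of rank 7; reducing to Smith normal form yields diagonal entries (1,1,1,1,1,1,1).

Boundary ∂_2: C_2 → C_1 maps a triangle to the signed sum of its edges. For instance
  ∂[0,3,7] = [3,7] − [0,7] + [0,3],
  ∂[0,1,3] = [1,3] − [0,3] + [0,1].
This gives a 24×16 integer matrix of rank 15; reducing to Smith normal form yields diagonal entries (1,1,1,1,1,1,1,1,1,1,1,1,1,1,1).

Now H_k = ker ∂_k / im ∂_{k+1}, so:

  H_0: rank C_0 − rank ∂_1 = 8 − 7 = 1, and the invariant factors of ∂_1 are all 1, so H_0 ≅ Z.
  H_1: rank ker ∂_1 − rank ∂_2 = (24 − 7) − 15 = 2, and the invariant factors of ∂_2 are all 1, so H_1 ≅ Z^2.
  H_2: rank ker ∂_2 − rank ∂_3 = (16 − 15) − 0 = 1, and there is no ∂_3, so H_2 ≅ Z.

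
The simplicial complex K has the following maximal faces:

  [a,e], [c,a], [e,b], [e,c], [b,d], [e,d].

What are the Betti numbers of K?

b_0 = 1, b_1 = 2.

Take the total order a < b < c < d < e on the vertex set. Then K (dimension 1) consists of the simplices:

  0-simplices (5): a, b, c, d, e
  1-simplices (6): ac, ae, bd, be, ce, de

so the chain groups are C_0 ≅ Z^5, C_1 ≅ Z^6.

The boundary map ∂_1: C_1 → C_0 is given by ∂[p,q] = [q] − [p].
This gives a 5×6 integer matrix of rank 4; reducing to Smith normal form yields diagonal entries (1,1,1,1).

From H_k ≅ ker(∂_k) / im(∂_{k+1}) we obtain:

  H_0: rank C_0 − rank ∂_1 = 5 − 4 = 1, and the invariant factors of ∂_1 are all 1, so H_0 = Z.
  H_1: rank ker ∂_1 − rank ∂_2 = (6 − 4) − 0 = 2, and there is no ∂_2, so H_1 = Z^2.

(K is a triangulation of a wedge of 2 circles.)

Hence the Betti numbers are b_0 = 1, b_1 = 2.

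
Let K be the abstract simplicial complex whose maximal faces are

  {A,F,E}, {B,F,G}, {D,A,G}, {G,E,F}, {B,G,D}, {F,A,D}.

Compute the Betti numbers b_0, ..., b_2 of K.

Fix the vertex order A < B < D < E < F < G and write every simplex with vertices in increasing order. Then dim K = 2 and the simplices of K are:

  0-simplices (6): A, B, D, E, F, G
  1-simplices (12): AD, AE, AF, AG, BD, BF, BG, DF, DG, EF, EG, FG
  2-simplices (6): ADF, ADG, AEF, BDG, BFG, EFG

so the chain groups are C_0 ≅ Z^6, C_1 ≅ Z^12, C_2 ≅ Z^6.

The boundary map ∂_1: C_1 → C_0 is given by ∂[p,q] = [q] − [p].
As a 6×12 matrix over Z this has rank 5, with invariant factors (1,1,1,1,1).

∂_2: C_2 → C_1 sends each 2-simplex [p,q,r] to [q,r] − [p,r] + [p,q]. For instance
  ∂AEF = EF − AF + AE,
  ∂ADG = DG − AG + AD.
The resulting 12×6 matrix has rank 6, and its Smith normal form has invariant factors (1,1,1,1,1,1).

Computing H_k = (kernel of ∂_k) / (image of ∂_{k+1}):

  H_0: rank C_0 − rank ∂_1 = 6 − 5 = 1, and the invariant factors of ∂_1 are all 1, so H_0 ≅ Z.
  H_1: rank ker ∂_1 − rank ∂_2 = (12 − 5) − 6 = 1, and the invariant factors of ∂_2 are all 1, so H_1 ≅ Z.
  H_2: rank ker ∂_2 − rank ∂_3 = (6 − 6) − 0 = 0, and there is no ∂_3, so H_2 ≅ 0.

Hence the Betti numbers are b_0 = 1, b_1 = 1, b_2 = 0.

b_0 = 1, b_1 = 1, b_2 = 0.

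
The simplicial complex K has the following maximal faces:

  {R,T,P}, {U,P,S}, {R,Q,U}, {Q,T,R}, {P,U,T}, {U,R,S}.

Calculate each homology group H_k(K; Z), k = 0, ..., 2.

H_0 = Z,  H_1 = Z,  H_2 = 0.

Take the total order P < Q < R < S < T < U on the vertex set. Then K (dimension 2) consists of the simplices:

  0-simplices (6): P, Q, R, S, T, U
  1-simplices (12): PR, PS, PT, PU, QR, QT, QU, RS, RT, RU, SU, TU
  2-simplices (6): PRT, PSU, PTU, QRT, QRU, RSU

giving chain groups C_0 ≅ Z^6, C_1 ≅ Z^12, C_2 ≅ Z^6.

∂_1: C_1 → C_0 maps an edge to its endpoints' difference, ∂[p,q] = q − p.
This gives a 6×12 integer matrix of rank 5; reducing to Smith normal form yields diagonal entries (1,1,1,1,1).

The boundary map ∂_2: C_2 → C_1 maps a triangle to the signed sum of its edges. For instance
  ∂QRU = RU − QU + QR,
  ∂QRT = RT − QT + QR.
As a 12×6 matrix over Z this has rank 6, with invariant factors (1,1,1,1,1,1).

Now H_k = ker ∂_k / im ∂_{k+1}, so:

  H_0: rank C_0 − rank ∂_1 = 6 − 5 = 1, and the invariant factors of ∂_1 are all 1, so H_0 ≅ Z.
  H_1: rank ker ∂_1 − rank ∂_2 = (12 − 5) − 6 = 1, and the invariant factors of ∂_2 are all 1, so H_1 ≅ Z.
  H_2: rank ker ∂_2 − rank ∂_3 = (6 − 6) − 0 = 0, and there is no ∂_3, so H_2 ≅ 0.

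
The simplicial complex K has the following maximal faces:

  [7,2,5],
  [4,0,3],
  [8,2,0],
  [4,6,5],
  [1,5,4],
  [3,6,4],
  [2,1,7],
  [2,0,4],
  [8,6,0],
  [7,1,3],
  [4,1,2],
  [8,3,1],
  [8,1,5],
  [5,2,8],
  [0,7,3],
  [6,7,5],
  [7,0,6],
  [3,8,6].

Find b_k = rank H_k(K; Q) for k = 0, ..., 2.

We work with the vertex ordering 0 < 1 < 2 < 3 < 4 < 5 < 6 < 7 < 8. The simplices of K, each written with vertices in increasing order, are:

  0-simplices (9): [0], [1], [2], [3], [4], [5], [6], [7], [8]
  1-simplices (27): (27 of them)
  2-simplices (18): [0,2,4], [0,2,8], [0,3,4], [0,3,7], [0,6,7], [0,6,8], [1,2,4], [1,2,7], [1,3,7], [1,3,8], [1,4,5], [1,5,8], [2,5,7], [2,5,8], [3,4,6], [3,6,8], [4,5,6], [5,6,7]

giving chain groups C_0 ≅ Z^9, C_1 ≅ Z^27, C_2 ≅ Z^18.

The boundary map ∂_1: C_1 → C_0 maps an edge to its endpoints' difference, ∂[p,q] = q − p.
As a 9×27 matrix over Z this has rank 8, with invariant factors (1,1,1,1,1,1,1,1).

∂_2: C_2 → C_1 sends each 2-simplex [p,q,r] to [q,r] − [p,r] + [p,q]. For instance
  ∂[1,3,8] = [3,8] − [1,8] + [1,3],
  ∂[0,6,7] = [6,7] − [0,7] + [0,6].
The 27×18 boundary matrix has rank 18 and Smith normal form diag(1,1,1,1,1,1,1,1,1,1,1,1,1,1,1,1,1,2).

Reading off H_k = ker ∂_k / im ∂_{k+1}:

  H_0: rank C_0 − rank ∂_1 = 9 − 8 = 1, and the invariant factors of ∂_1 are all 1, so H_0 = Z.
  H_1: rank ker ∂_1 − rank ∂_2 = (27 − 8) − 18 = 1, and ∂_2 has invariant factor 2 > 1, so H_1 = Z ⊕ Z/2.
  H_2: rank ker ∂_2 − rank ∂_3 = (18 − 18) − 0 = 0, and there is no ∂_3, so H_2 = 0.

As a check, the Euler characteristic is 9 − 27 + 18 = 0, which agrees with 1 − 1 + 0 = 0.
(K is a triangulation of the Klein bottle.)

Hence the Betti numbers are b_0 = 1, b_1 = 1, b_2 = 0.

b_0 = 1, b_1 = 1, b_2 = 0.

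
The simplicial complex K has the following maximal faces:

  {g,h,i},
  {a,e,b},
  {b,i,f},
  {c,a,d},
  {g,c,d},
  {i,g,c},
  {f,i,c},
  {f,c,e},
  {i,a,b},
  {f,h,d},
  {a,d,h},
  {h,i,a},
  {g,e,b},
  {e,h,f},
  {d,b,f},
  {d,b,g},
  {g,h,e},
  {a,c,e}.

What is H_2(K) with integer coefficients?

We work with the vertex ordering a < b < c < d < e < f < g < h < i. The simplices of K, each written with vertices in increasing order, are:

  0-simplices (9): a, b, c, d, e, f, g, h, i
  1-simplices (27): ab, ac, ad, ae, ah, ai, bd, be, bf, bg, bi, cd, ce, cf, cg, ci, df, dg, dh, ef, eg, eh, fh, fi, gh, gi, hi
  2-simplices (18): abe, abi, acd, ace, adh, ahi, bdf, bdg, beg, bfi, cdg, cef, cfi, cgi, dfh, efh, egh, ghi

giving chain groups C_0 ≅ Z^9, C_1 ≅ Z^27, C_2 ≅ Z^18.

∂_1: C_1 → C_0 is given by ∂[p,q] = [q] − [p].
The 9×27 boundary matrix has rank 8 and Smith normal form diag(1,1,1,1,1,1,1,1).

The boundary map ∂_2: C_2 → C_1 sends each 2-simplex [p,q,r] to [q,r] − [p,r] + [p,q]. For instance
  ∂adh = dh − ah + ad,
  ∂bdg = dg − bg + bd.
As a 27×18 matrix over Z this has rank 17, with invariant factors (1,1,1,1,1,1,1,1,1,1,1,1,1,1,1,1,1).

From H_k ≅ ker(∂_k) / im(∂_{k+1}) we obtain:

  H_2: rank ker ∂_2 − rank ∂_3 = (18 − 17) − 0 = 1, and there is no ∂_3, so H_2 ≅ Z.

H_2 = Z.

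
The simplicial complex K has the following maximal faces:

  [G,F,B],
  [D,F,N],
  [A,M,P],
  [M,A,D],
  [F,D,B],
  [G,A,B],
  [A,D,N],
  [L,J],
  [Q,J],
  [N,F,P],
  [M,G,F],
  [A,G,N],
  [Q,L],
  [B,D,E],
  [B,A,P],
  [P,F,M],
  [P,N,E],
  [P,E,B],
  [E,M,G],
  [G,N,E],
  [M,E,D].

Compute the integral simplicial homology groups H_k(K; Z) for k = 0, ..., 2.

H_0 ≅ Z^2,  H_1 ≅ Z^3,  H_2 ≅ Z.

K has 12 vertices, 30 edges, 18 triangles.
rank ∂_0 = 0, rank ∂_1 = 10 ⇒ b_0 = 12 − 0 − 10 = 2; all invariant factors of ∂_1 are 1 so no torsion. So H_0 ≅ Z^2.
rank ∂_1 = 10, rank ∂_2 = 17 ⇒ b_1 = 30 − 10 − 17 = 3; all invariant factors of ∂_2 are 1 so no torsion. So H_1 ≅ Z^3.
rank ∂_2 = 17, rank ∂_3 = 0 ⇒ b_2 = 18 − 17 − 0 = 1. So H_2 ≅ Z.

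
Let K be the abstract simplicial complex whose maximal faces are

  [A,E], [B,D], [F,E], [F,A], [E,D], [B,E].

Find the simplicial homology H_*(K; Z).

H_0 = Z,  H_1 = Z^2.

We work with the vertex ordering A < B < D < E < F. The simplices of K, each written with vertices in increasing order, are:

  0-simplices (5): A, B, D, E, F
  1-simplices (6): AE, AF, BD, BE, DE, EF

Hence C_0 ≅ Z^5, C_1 ≅ Z^6.

∂_1: C_1 → C_0 sends each edge [p,q] (with p < q) to q − p. For instance
  ∂AF = F − A.
As a 5×6 matrix over Z this has rank 4, with invariant factors (1,1,1,1).

Computing H_k = (kernel of ∂_k) / (image of ∂_{k+1}):

  H_0: rank C_0 − rank ∂_1 = 5 − 4 = 1, and the invariant factors of ∂_1 are all 1, so H_0 = Z.
  H_1: rank ker ∂_1 − rank ∂_2 = (6 − 4) − 0 = 2, and there is no ∂_2, so H_1 = Z^2.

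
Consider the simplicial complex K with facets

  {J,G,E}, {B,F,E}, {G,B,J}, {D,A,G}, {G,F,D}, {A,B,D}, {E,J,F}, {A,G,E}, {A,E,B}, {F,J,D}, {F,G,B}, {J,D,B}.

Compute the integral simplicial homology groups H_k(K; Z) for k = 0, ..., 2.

H_0 ≅ Z,  H_1 ≅ Z/2,  H_2 = 0.

Order the vertices as A < B < D < E < F < G < J. Listing each simplex with vertices in this order, K has dimension 2 with simplices:

  0-simplices (7): A, B, D, E, F, G, J
  1-simplices (18): AB, AD, AE, AG, BD, BE, BF, BG, BJ, DF, DG, DJ, EF, EG, EJ, FG, FJ, GJ
  2-simplices (12): ABD, ABE, ADG, AEG, BDJ, BEF, BFG, BGJ, DFG, DFJ, EFJ, EGJ

Hence C_0 ≅ Z^7, C_1 ≅ Z^18, C_2 ≅ Z^12.

∂_1: C_1 → C_0 maps an edge to its endpoints' difference, ∂[p,q] = q − p. For instance
  ∂FJ = J − F.
This gives a 7×18 integer matrix of rank 6; reducing to Smith normal form yields diagonal entries (1,1,1,1,1,1).

∂_2: C_2 → C_1 maps a triangle to the signed sum of its edges. For instance
  ∂EFJ = FJ − EJ + EF,
  ∂BGJ = GJ − BJ + BG.
The 18×12 boundary matrix has rank 12 and Smith normal form diag(1,1,1,1,1,1,1,1,1,1,1,2).

Reading off H_k = ker ∂_k / im ∂_{k+1}:

  H_0: rank C_0 − rank ∂_1 = 7 − 6 = 1, and the invariant factors of ∂_1 are all 1, so H_0 ≅ Z.
  H_1: rank ker ∂_1 − rank ∂_2 = (18 − 6) − 12 = 0, and ∂_2 has invariant factor 2 > 1, so H_1 ≅ Z/2.
  H_2: rank ker ∂_2 − rank ∂_3 = (12 − 12) − 0 = 0, and there is no ∂_3, so H_2 ≅ 0.

(K is a triangulation of the real projective plane RP^2.)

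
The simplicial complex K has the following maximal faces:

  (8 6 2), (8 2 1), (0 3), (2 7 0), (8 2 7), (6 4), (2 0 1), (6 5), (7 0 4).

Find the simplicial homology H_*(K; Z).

Order the vertices as 0 < 1 < 2 < 3 < 4 < 5 < 6 < 7 < 8. Listing each simplex with vertices in this order, K has dimension 2 with simplices:

  0-simplices (9): [0], [1], [2], [3], [4], [5], [6], [7], [8]
  1-simplices (15): [0,1], [0,2], [0,3], [0,4], [0,7], [1,2], [1,8], [2,6], [2,7], [2,8], [4,6], [4,7], [5,6], [6,8], [7,8]
  2-simplices (6): [0,1,2], [0,2,7], [0,4,7], [1,2,8], [2,6,8], [2,7,8]

Hence C_0 ≅ Z^9, C_1 ≅ Z^15, C_2 ≅ Z^6.

The boundary map ∂_1: C_1 → C_0 maps an edge to its endpoints' difference, ∂[p,q] = q − p.
As a 9×15 matrix over Z this has rank 8, with invariant factors (1,1,1,1,1,1,1,1).

∂_2: C_2 → C_1 maps a triangle to the signed sum of its edges. For instance
  ∂[0,4,7] = [4,7] − [0,7] + [0,4],
  ∂[2,7,8] = [7,8] − [2,8] + [2,7].
As a 15×6 matrix over Z this has rank 6, with invariant factors (1,1,1,1,1,1).

Reading off H_k = ker ∂_k / im ∂_{k+1}:

  H_0: rank C_0 − rank ∂_1 = 9 − 8 = 1, and the invariant factors of ∂_1 are all 1, so H_0 = Z.
  H_1: rank ker ∂_1 − rank ∂_2 = (15 − 8) − 6 = 1, and the invariant factors of ∂_2 are all 1, so H_1 = Z.
  H_2: rank ker ∂_2 − rank ∂_3 = (6 − 6) − 0 = 0, and there is no ∂_3, so H_2 = 0.

As a check, the Euler characteristic is 9 − 15 + 6 = 0, which agrees with 1 − 1 + 0 = 0.

H_0 = Z,  H_1 = Z,  H_2 = 0.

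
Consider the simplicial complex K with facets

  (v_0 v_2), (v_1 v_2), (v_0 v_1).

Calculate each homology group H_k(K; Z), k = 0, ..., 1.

H_0 ≅ Z,  H_1 ≅ Z.

Fix the vertex order v_0 < v_1 < v_2 and write every simplex with vertices in increasing order. Then dim K = 1 and the simplices of K are:

  0-simplices (3): [v_0], [v_1], [v_2]
  1-simplices (3): [v_0,v_1], [v_0,v_2], [v_1,v_2]

Hence C_0 ≅ Z^3, C_1 ≅ Z^3.

The boundary map ∂_1: C_1 → C_0 maps an edge to its endpoints' difference, ∂[p,q] = q − p. For instance
  ∂[v_0,v_2] = [v_2] − [v_0].
As a 3×3 matrix over Z this has rank 2, with invariant factors (1,1).

From H_k ≅ ker(∂_k) / im(∂_{k+1}) we obtain:

  H_0: rank C_0 − rank ∂_1 = 3 − 2 = 1, and the invariant factors of ∂_1 are all 1, so H_0 = Z.
  H_1: rank ker ∂_1 − rank ∂_2 = (3 − 2) − 0 = 1, and there is no ∂_2, so H_1 = Z.

As a check, the Euler characteristic is 3 − 3 = 0, which agrees with 1 − 1 = 0.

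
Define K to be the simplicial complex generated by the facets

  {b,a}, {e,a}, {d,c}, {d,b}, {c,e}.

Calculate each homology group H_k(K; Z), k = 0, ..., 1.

K has 5 vertices, 5 edges.
rank ∂_0 = 0, rank ∂_1 = 4 ⇒ b_0 = 5 − 0 − 4 = 1; all invariant factors of ∂_1 are 1 so no torsion. So H_0 = Z.
rank ∂_1 = 4, rank ∂_2 = 0 ⇒ b_1 = 5 − 4 − 0 = 1. So H_1 = Z.

H_0 = Z,  H_1 = Z.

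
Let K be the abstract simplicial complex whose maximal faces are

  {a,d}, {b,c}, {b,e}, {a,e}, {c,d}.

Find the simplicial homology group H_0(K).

We work with the vertex ordering a < b < c < d < e. The simplices of K, each written with vertices in increasing order, are:

  0-simplices (5): a, b, c, d, e
  1-simplices (5): ad, ae, bc, be, cd

Hence C_0 ≅ Z^5, C_1 ≅ Z^5.

Boundary ∂_1: C_1 → C_0 maps an edge to its endpoints' difference, ∂[p,q] = q − p. For instance
  ∂ae = e − a.
This gives a 5×5 integer matrix of rank 4; reducing to Smith normal form yields diagonal entries (1,1,1,1).

From H_k ≅ ker(∂_k) / im(∂_{k+1}) we obtain:

  H_0: rank C_0 − rank ∂_1 = 5 − 4 = 1, and the invariant factors of ∂_1 are all 1, so H_0 ≅ Z.

H_0 = Z.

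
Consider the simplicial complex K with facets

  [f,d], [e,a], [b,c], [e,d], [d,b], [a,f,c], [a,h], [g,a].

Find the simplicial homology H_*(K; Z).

H_0 = Z,  H_1 = Z^2,  H_2 = 0.

Take the total order a < b < c < d < e < f < g < h on the vertex set. Then K (dimension 2) consists of the simplices:

  0-simplices (8): a, b, c, d, e, f, g, h
  1-simplices (10): ac, ae, af, ag, ah, bc, bd, cf, de, df
  2-simplices (1): acf

so the chain groups are C_0 ≅ Z^8, C_1 ≅ Z^10, C_2 ≅ Z^1.

The boundary map ∂_1: C_1 → C_0 is given by ∂[p,q] = [q] − [p]. For instance
  ∂ac = c − a.
The 8×10 boundary matrix has rank 7 and Smith normal form diag(1,1,1,1,1,1,1).

The boundary map ∂_2: C_2 → C_1 acts by ∂[p,q,r] = [q,r] − [p,r] + [p,q]. For instance
  ∂acf = cf − af + ac.
The resulting 10×1 matrix has rank 1, and its Smith normal form has invariant factors (1).

From H_k ≅ ker(∂_k) / im(∂_{k+1}) we obtain:

  H_0: rank C_0 − rank ∂_1 = 8 − 7 = 1, and the invariant factors of ∂_1 are all 1, so H_0 = Z.
  H_1: rank ker ∂_1 − rank ∂_2 = (10 − 7) − 1 = 2, and the invariant factors of ∂_2 are all 1, so H_1 = Z^2.
  H_2: rank ker ∂_2 − rank ∂_3 = (1 − 1) − 0 = 0, and there is no ∂_3, so H_2 = 0.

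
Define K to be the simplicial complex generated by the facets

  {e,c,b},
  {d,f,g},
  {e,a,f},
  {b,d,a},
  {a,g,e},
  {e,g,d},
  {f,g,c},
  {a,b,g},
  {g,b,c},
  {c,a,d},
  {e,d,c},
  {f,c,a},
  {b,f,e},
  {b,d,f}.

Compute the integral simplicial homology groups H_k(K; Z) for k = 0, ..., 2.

H_0 = Z,  H_1 = Z^2,  H_2 = Z.

K has 7 vertices, 21 edges, 14 triangles.
rank ∂_0 = 0, rank ∂_1 = 6 ⇒ b_0 = 7 − 0 − 6 = 1; all invariant factors of ∂_1 are 1 so no torsion. So H_0 ≅ Z.
rank ∂_1 = 6, rank ∂_2 = 13 ⇒ b_1 = 21 − 6 − 13 = 2; all invariant factors of ∂_2 are 1 so no torsion. So H_1 ≅ Z^2.
rank ∂_2 = 13, rank ∂_3 = 0 ⇒ b_2 = 14 − 13 − 0 = 1. So H_2 ≅ Z.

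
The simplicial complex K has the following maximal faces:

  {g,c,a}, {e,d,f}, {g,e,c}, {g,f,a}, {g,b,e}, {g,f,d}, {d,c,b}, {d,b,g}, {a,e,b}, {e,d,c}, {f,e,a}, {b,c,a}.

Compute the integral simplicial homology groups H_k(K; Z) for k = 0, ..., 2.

H_0 ≅ Z,  H_1 ≅ Z/2,  H_2 = 0.

We work with the vertex ordering a < b < c < d < e < f < g. The simplices of K, each written with vertices in increasing order, are:

  0-simplices (7): a, b, c, d, e, f, g
  1-simplices (18): ab, ac, ae, af, ag, bc, bd, be, bg, cd, ce, cg, de, df, dg, ef, eg, fg
  2-simplices (12): abc, abe, acg, aef, afg, bcd, bdg, beg, cde, ceg, def, dfg

Hence C_0 ≅ Z^7, C_1 ≅ Z^18, C_2 ≅ Z^12.

∂_1: C_1 → C_0 sends each edge [p,q] (with p < q) to q − p.
The 7×18 boundary matrix has rank 6 and Smith normal form diag(1,1,1,1,1,1).

Boundary ∂_2: C_2 → C_1 maps a triangle to the signed sum of its edges. For instance
  ∂cde = de − ce + cd,
  ∂abe = be − ae + ab.
The 18×12 boundary matrix has rank 12 and Smith normal form diag(1,1,1,1,1,1,1,1,1,1,1,2).

Reading off H_k = ker ∂_k / im ∂_{k+1}:

  H_0: rank C_0 − rank ∂_1 = 7 − 6 = 1, and the invariant factors of ∂_1 are all 1, so H_0 = Z.
  H_1: rank ker ∂_1 − rank ∂_2 = (18 − 6) − 12 = 0, and ∂_2 has invariant factor 2 > 1, so H_1 = Z/2.
  H_2: rank ker ∂_2 − rank ∂_3 = (12 − 12) − 0 = 0, and there is no ∂_3, so H_2 = 0.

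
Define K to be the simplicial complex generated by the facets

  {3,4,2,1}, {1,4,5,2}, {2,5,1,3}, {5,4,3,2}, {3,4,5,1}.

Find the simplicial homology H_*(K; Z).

Take the total order 1 < 2 < 3 < 4 < 5 on the vertex set. Then K (dimension 3) consists of the simplices:

  0-simplices (5): [1], [2], [3], [4], [5]
  1-simplices (10): [1,2], [1,3], [1,4], [1,5], [2,3], [2,4], [2,5], [3,4], [3,5], [4,5]
  2-simplices (10): [1,2,3], [1,2,4], [1,2,5], [1,3,4], [1,3,5], [1,4,5], [2,3,4], [2,3,5], [2,4,5], [3,4,5]
  3-simplices (5): [1,2,3,4], [1,2,3,5], [1,2,4,5], [1,3,4,5], [2,3,4,5]

giving chain groups C_0 ≅ Z^5, C_1 ≅ Z^10, C_2 ≅ Z^10, C_3 ≅ Z^5.

∂_1: C_1 → C_0 is given by ∂[p,q] = [q] − [p].
As a 5×10 matrix over Z this has rank 4, with invariant factors (1,1,1,1).

∂_2: C_2 → C_1 acts by ∂[p,q,r] = [q,r] − [p,r] + [p,q]. For instance
  ∂[1,4,5] = [4,5] − [1,5] + [1,4],
  ∂[2,4,5] = [4,5] − [2,5] + [2,4].
The 10×10 boundary matrix has rank 6 and Smith normal form diag(1,1,1,1,1,1).

Boundary ∂_3: C_3 → C_2 sends each 3-simplex σ to the alternating sum Σ_i (−1)^i (σ with its i-th vertex removed). For instance
  ∂[1,2,4,5] = [2,4,5] − [1,4,5] + [1,2,5] − [1,2,4],
  ∂[1,3,4,5] = [3,4,5] − [1,4,5] + [1,3,5] − [1,3,4].
This gives a 10×5 integer matrix of rank 4; reducing to Smith normal form yields diagonal entries (1,1,1,1).

From H_k ≅ ker(∂_k) / im(∂_{k+1}) we obtain:

  H_0: rank C_0 − rank ∂_1 = 5 − 4 = 1, and the invariant factors of ∂_1 are all 1, so H_0 = Z.
  H_1: rank ker ∂_1 − rank ∂_2 = (10 − 4) − 6 = 0, and the invariant factors of ∂_2 are all 1, so H_1 = 0.
  H_2: rank ker ∂_2 − rank ∂_3 = (10 − 6) − 4 = 0, and the invariant factors of ∂_3 are all 1, so H_2 = 0.
  H_3: rank ker ∂_3 − rank ∂_4 = (5 − 4) − 0 = 1, and there is no ∂_4, so H_3 = Z.

As a check, the Euler characteristic is 5 − 10 + 10 − 5 = 0, which agrees with 1 − 0 + 0 − 1 = 0.
(K is a triangulation of the 3-sphere S^3.)

H_0 ≅ Z,  H_1 = 0,  H_2 = 0,  H_3 ≅ Z.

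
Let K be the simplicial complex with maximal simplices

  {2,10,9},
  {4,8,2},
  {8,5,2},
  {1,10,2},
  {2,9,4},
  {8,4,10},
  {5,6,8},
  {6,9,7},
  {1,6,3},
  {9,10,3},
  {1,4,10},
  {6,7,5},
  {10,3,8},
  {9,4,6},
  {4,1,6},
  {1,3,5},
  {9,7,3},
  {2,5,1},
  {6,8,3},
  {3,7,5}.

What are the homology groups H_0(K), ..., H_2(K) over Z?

We work with the vertex ordering 1 < 2 < 3 < 4 < 5 < 6 < 7 < 8 < 9 < 10. The simplices of K, each written with vertices in increasing order, are:

  0-simplices (10): [1], [2], [3], [4], [5], [6], [7], [8], [9], [10]
  1-simplices (30): (30 of them)
  2-simplices (20): (20 of them)

giving chain groups C_0 ≅ Z^10, C_1 ≅ Z^30, C_2 ≅ Z^20.

The boundary map ∂_1: C_1 → C_0 maps an edge to its endpoints' difference, ∂[p,q] = q − p. For instance
  ∂[6,8] = [8] − [6].
The 10×30 boundary matrix has rank 9 and Smith normal form diag(1,1,1,1,1,1,1,1,1).

Boundary ∂_2: C_2 → C_1 maps a triangle to the signed sum of its edges. For instance
  ∂[1,3,5] = [3,5] − [1,5] + [1,3],
  ∂[6,7,9] = [7,9] − [6,9] + [6,7].
The 30×20 boundary matrix has rank 20 and Smith normal form diag(1,1,1,1,1,1,1,1,1,1,1,1,1,1,1,1,1,1,1,2).

Reading off H_k = ker ∂_k / im ∂_{k+1}:

  H_0: rank C_0 − rank ∂_1 = 10 − 9 = 1, and the invariant factors of ∂_1 are all 1, so H_0 ≅ Z.
  H_1: rank ker ∂_1 − rank ∂_2 = (30 − 9) − 20 = 1, and ∂_2 has invariant factor 2 > 1, so H_1 ≅ Z ⊕ Z/2.
  H_2: rank ker ∂_2 − rank ∂_3 = (20 − 20) − 0 = 0, and there is no ∂_3, so H_2 ≅ 0.

(K is a triangulation of the Klein bottle.)

H_0 ≅ Z,  H_1 ≅ Z ⊕ Z/2,  H_2 = 0.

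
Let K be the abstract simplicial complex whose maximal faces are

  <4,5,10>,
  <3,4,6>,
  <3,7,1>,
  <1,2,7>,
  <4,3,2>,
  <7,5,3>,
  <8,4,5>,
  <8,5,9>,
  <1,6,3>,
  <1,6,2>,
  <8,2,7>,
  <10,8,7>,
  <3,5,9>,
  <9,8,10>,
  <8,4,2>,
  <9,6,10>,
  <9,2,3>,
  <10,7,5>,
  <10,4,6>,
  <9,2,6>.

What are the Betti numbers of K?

b_0 = 1, b_1 = 1, b_2 = 0.

Take the total order 1 < 2 < 3 < 4 < 5 < 6 < 7 < 8 < 9 < 10 on the vertex set. Then K (dimension 2) consists of the simplices:

  0-simplices (10): [1], [2], [3], [4], [5], [6], [7], [8], [9], [10]
  1-simplices (30): (30 of them)
  2-simplices (20): (20 of them)

giving chain groups C_0 ≅ Z^10, C_1 ≅ Z^30, C_2 ≅ Z^20.

The boundary map ∂_1: C_1 → C_0 maps an edge to its endpoints' difference, ∂[p,q] = q − p. For instance
  ∂[2,7] = [7] − [2].
As a 10×30 matrix over Z this has rank 9, with invariant factors (1,1,1,1,1,1,1,1,1).

∂_2: C_2 → C_1 acts by ∂[p,q,r] = [q,r] − [p,r] + [p,q]. For instance
  ∂[1,3,6] = [3,6] − [1,6] + [1,3],
  ∂[2,3,4] = [3,4] − [2,4] + [2,3].
As a 30×20 matrix over Z this has rank 20, with invariant factors (1,1,1,1,1,1,1,1,1,1,1,1,1,1,1,1,1,1,1,2).

Reading off H_k = ker ∂_k / im ∂_{k+1}:

  H_0: rank C_0 − rank ∂_1 = 10 − 9 = 1, and the invariant factors of ∂_1 are all 1, so H_0 ≅ Z.
  H_1: rank ker ∂_1 − rank ∂_2 = (30 − 9) − 20 = 1, and ∂_2 has invariant factor 2 > 1, so H_1 ≅ Z ⊕ Z/2Z.
  H_2: rank ker ∂_2 − rank ∂_3 = (20 − 20) − 0 = 0, and there is no ∂_3, so H_2 ≅ 0.

Hence the Betti numbers are b_0 = 1, b_1 = 1, b_2 = 0.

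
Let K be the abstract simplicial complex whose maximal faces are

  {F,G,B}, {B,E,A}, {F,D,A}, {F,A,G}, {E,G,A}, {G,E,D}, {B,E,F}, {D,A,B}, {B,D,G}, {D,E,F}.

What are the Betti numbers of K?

b_0 = 1, b_1 = 0, b_2 = 0.

K has 6 vertices, 15 edges, 10 triangles.
rank ∂_0 = 0, rank ∂_1 = 5 ⇒ b_0 = 6 − 0 − 5 = 1; all invariant factors of ∂_1 are 1 so no torsion. So H_0 = Z.
rank ∂_1 = 5, rank ∂_2 = 10 ⇒ b_1 = 15 − 5 − 10 = 0; ∂_2 has invariant factor(s) [2] giving torsion. So H_1 = Z_2.
rank ∂_2 = 10, rank ∂_3 = 0 ⇒ b_2 = 10 − 10 − 0 = 0. So H_2 = 0.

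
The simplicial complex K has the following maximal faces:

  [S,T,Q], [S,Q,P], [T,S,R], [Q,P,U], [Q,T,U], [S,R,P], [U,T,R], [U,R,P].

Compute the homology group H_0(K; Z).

We work with the vertex ordering P < Q < R < S < T < U. The simplices of K, each written with vertices in increasing order, are:

  0-simplices (6): P, Q, R, S, T, U
  1-simplices (12): PQ, PR, PS, PU, QS, QT, QU, RS, RT, RU, ST, TU
  2-simplices (8): PQS, PQU, PRS, PRU, QST, QTU, RST, RTU

giving chain groups C_0 ≅ Z^6, C_1 ≅ Z^12, C_2 ≅ Z^8.

Boundary ∂_1: C_1 → C_0 is given by ∂[p,q] = [q] − [p].
As a 6×12 matrix over Z this has rank 5, with invariant factors (1,1,1,1,1).

Boundary ∂_2: C_2 → C_1 sends each 2-simplex [p,q,r] to [q,r] − [p,r] + [p,q]. For instance
  ∂PRU = RU − PU + PR,
  ∂RTU = TU − RU + RT.
As a 12×8 matrix over Z this has rank 7, with invariant factors (1,1,1,1,1,1,1).

Now H_k = ker ∂_k / im ∂_{k+1}, so:

  H_0: rank C_0 − rank ∂_1 = 6 − 5 = 1, and the invariant factors of ∂_1 are all 1, so H_0 = Z.

H_0 ≅ Z.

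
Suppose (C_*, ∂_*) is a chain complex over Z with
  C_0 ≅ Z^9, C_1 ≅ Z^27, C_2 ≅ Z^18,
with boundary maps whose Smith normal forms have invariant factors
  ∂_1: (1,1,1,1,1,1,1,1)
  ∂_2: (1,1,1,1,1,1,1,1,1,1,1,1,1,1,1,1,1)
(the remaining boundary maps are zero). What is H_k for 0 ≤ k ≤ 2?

H_0: b_0 = 9 − 0 − 8 = 1; torsion from ∂_1 factors > 1: none. So H_0 ≅ Z.
H_1: b_1 = 27 − 8 − 17 = 2; torsion from ∂_2 factors > 1: none. So H_1 ≅ Z^2.
H_2: b_2 = 18 − 17 − 0 = 1; torsion from ∂_3 factors > 1: none. So H_2 ≅ Z.

H_0 ≅ Z,  H_1 ≅ Z^2,  H_2 ≅ Z.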